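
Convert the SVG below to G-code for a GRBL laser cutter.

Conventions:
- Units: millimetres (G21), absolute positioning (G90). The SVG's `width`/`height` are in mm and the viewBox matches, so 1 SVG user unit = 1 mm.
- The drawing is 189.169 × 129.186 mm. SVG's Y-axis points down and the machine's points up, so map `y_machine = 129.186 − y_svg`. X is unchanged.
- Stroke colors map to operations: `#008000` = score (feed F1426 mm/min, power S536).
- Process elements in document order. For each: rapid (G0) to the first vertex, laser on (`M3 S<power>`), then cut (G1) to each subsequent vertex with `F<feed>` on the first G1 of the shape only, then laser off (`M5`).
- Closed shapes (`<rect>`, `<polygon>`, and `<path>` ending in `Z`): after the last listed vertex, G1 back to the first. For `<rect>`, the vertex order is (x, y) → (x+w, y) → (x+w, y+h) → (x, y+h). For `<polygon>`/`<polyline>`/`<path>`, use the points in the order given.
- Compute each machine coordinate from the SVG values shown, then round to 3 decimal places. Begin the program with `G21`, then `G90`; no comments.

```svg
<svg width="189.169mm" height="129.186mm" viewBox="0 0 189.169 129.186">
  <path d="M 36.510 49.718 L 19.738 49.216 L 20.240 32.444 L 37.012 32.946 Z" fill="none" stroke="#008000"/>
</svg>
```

Since the viewBox matches the mm dimensions, user units are millimetres directly. The only transform is the Y-flip y_m = 129.186 − y_svg.

Shape 1 is a regular polygon drawn with `<path>`. Its stroke #008000 means score at S536, F1426. After flipping Y the toolpath is (36.510,79.468) → (19.738,79.970) → (20.240,96.742) → (37.012,96.240) → (36.510,79.468), returning to the start.

G21
G90
G0 X36.510 Y79.468
M3 S536
G1 X19.738 Y79.970 F1426
G1 X20.240 Y96.742
G1 X37.012 Y96.240
G1 X36.510 Y79.468
M5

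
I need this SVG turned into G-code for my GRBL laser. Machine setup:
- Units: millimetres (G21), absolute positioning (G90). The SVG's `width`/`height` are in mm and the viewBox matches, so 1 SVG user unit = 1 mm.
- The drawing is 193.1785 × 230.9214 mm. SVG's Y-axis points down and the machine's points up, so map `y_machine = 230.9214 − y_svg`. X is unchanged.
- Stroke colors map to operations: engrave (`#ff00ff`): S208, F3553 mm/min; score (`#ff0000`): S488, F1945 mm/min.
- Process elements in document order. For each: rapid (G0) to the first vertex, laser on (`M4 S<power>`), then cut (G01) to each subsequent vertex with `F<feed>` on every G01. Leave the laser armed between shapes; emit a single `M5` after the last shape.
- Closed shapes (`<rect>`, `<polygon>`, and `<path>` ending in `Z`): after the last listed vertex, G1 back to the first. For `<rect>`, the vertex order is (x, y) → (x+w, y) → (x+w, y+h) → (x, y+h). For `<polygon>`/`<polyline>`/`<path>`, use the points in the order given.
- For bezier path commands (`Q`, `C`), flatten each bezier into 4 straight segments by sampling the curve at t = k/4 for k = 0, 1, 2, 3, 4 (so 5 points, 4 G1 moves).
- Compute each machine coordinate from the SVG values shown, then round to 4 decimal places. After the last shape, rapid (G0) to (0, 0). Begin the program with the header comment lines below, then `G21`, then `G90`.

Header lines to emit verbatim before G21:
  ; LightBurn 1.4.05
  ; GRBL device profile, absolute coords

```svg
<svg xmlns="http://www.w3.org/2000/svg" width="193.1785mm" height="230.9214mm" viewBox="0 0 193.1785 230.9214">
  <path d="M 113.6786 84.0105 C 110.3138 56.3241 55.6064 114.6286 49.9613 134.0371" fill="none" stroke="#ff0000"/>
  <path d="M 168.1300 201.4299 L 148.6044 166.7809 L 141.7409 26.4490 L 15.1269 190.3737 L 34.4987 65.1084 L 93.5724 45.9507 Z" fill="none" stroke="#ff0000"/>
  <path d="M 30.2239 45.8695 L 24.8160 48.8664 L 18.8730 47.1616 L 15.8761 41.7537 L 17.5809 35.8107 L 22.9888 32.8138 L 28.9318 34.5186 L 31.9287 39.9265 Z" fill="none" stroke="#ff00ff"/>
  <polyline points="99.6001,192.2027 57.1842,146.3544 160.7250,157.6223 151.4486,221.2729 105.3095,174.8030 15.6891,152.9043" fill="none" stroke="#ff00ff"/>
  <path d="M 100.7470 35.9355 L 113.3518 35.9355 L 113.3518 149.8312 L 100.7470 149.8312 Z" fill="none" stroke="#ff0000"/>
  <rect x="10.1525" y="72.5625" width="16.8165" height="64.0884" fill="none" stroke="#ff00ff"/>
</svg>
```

viewBox `0 0 193.1785 230.9214` with mm width/height → 1 unit = 1 mm. Flip: y_m = 230.9214 − y_svg.

**Shape 1** — `<path>` cubic bezier, stroke `#ff0000` → score (S488, F1945). Control points (SVG): P0=(113.6786,84.0105), P1=(110.3138,56.3241), P2=(55.6064,114.6286), P3=(49.9613,134.0371); sampled at t=k/4. Machine vertices: (113.6786,146.9109) → (103.0971,153.5038) → (82.6751,139.5582) → (61.8255,116.7823) → (49.9613,96.8843). Open path.

**Shape 2** — `<path>` closed polygon, stroke `#ff0000` → score (S488, F1945). Machine vertices: (168.1300,29.4915) → (148.6044,64.1405) → (141.7409,204.4724) → (15.1269,40.5477) → (34.4987,165.8130) → (93.5724,184.9707) → (168.1300,29.4915). Closed: final G1 returns to the first vertex.

**Shape 3** — `<path>` regular polygon, stroke `#ff00ff` → engrave (S208, F3553). Machine vertices: (30.2239,185.0519) → (24.8160,182.0550) → (18.8730,183.7598) → (15.8761,189.1677) → (17.5809,195.1107) → (22.9888,198.1076) → (28.9318,196.4028) → (31.9287,190.9949) → (30.2239,185.0519). Closed: final G1 returns to the first vertex.

**Shape 4** — `<polyline>` open polyline, stroke `#ff00ff` → engrave (S208, F3553). Machine vertices: (99.6001,38.7187) → (57.1842,84.5670) → (160.7250,73.2991) → (151.4486,9.6485) → (105.3095,56.1184) → (15.6891,78.0171). Open path.

**Shape 5** — `<path>` rectangle, stroke `#ff0000` → score (S488, F1945). Machine vertices: (100.7470,194.9859) → (113.3518,194.9859) → (113.3518,81.0902) → (100.7470,81.0902) → (100.7470,194.9859). Closed: final G1 returns to the first vertex.

**Shape 6** — `<rect>` rectangle, stroke `#ff00ff` → engrave (S208, F3553). Machine vertices: (10.1525,158.3589) → (26.9690,158.3589) → (26.9690,94.2705) → (10.1525,94.2705) → (10.1525,158.3589). Closed: final G1 returns to the first vertex.

; LightBurn 1.4.05
; GRBL device profile, absolute coords
G21
G90
G0 X113.6786 Y146.9109
M4 S488
G01 X103.0971 Y153.5038 F1945
G01 X82.6751 Y139.5582 F1945
G01 X61.8255 Y116.7823 F1945
G01 X49.9613 Y96.8843 F1945
G0 X168.1300 Y29.4915
M4 S488
G01 X148.6044 Y64.1405 F1945
G01 X141.7409 Y204.4724 F1945
G01 X15.1269 Y40.5477 F1945
G01 X34.4987 Y165.8130 F1945
G01 X93.5724 Y184.9707 F1945
G01 X168.1300 Y29.4915 F1945
G0 X30.2239 Y185.0519
M4 S208
G01 X24.8160 Y182.0550 F3553
G01 X18.8730 Y183.7598 F3553
G01 X15.8761 Y189.1677 F3553
G01 X17.5809 Y195.1107 F3553
G01 X22.9888 Y198.1076 F3553
G01 X28.9318 Y196.4028 F3553
G01 X31.9287 Y190.9949 F3553
G01 X30.2239 Y185.0519 F3553
G0 X99.6001 Y38.7187
M4 S208
G01 X57.1842 Y84.5670 F3553
G01 X160.7250 Y73.2991 F3553
G01 X151.4486 Y9.6485 F3553
G01 X105.3095 Y56.1184 F3553
G01 X15.6891 Y78.0171 F3553
G0 X100.7470 Y194.9859
M4 S488
G01 X113.3518 Y194.9859 F1945
G01 X113.3518 Y81.0902 F1945
G01 X100.7470 Y81.0902 F1945
G01 X100.7470 Y194.9859 F1945
G0 X10.1525 Y158.3589
M4 S208
G01 X26.9690 Y158.3589 F3553
G01 X26.9690 Y94.2705 F3553
G01 X10.1525 Y94.2705 F3553
G01 X10.1525 Y158.3589 F3553
M5
G0 X0.0000 Y0.0000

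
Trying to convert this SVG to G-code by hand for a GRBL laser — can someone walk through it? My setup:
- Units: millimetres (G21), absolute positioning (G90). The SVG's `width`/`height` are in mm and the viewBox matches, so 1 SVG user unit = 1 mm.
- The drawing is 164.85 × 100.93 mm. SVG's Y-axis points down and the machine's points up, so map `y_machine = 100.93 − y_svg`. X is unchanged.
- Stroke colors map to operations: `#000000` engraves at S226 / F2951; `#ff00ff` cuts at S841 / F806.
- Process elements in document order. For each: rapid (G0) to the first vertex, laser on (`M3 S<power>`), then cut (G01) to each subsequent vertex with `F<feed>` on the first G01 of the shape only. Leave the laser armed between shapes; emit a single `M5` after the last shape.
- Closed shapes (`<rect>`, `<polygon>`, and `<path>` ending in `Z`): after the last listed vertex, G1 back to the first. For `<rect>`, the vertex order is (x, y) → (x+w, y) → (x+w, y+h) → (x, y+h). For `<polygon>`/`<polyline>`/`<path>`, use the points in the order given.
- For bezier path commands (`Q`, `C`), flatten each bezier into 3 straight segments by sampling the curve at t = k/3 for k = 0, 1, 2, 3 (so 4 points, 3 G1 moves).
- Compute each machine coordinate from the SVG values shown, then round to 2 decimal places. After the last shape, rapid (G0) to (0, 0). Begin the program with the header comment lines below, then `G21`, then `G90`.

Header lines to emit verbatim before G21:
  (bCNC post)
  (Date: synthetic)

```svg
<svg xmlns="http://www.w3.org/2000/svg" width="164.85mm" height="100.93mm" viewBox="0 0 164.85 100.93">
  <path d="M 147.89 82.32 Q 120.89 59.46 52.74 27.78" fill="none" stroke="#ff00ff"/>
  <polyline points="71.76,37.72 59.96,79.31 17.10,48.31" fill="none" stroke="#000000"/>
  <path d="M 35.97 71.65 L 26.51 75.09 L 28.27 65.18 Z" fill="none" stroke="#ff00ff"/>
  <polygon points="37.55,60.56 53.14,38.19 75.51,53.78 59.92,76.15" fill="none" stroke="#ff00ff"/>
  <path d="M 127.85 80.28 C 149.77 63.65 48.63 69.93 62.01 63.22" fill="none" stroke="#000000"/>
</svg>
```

viewBox `0 0 164.85 100.93` with mm width/height → 1 unit = 1 mm. Flip: y_m = 100.93 − y_svg.

**Shape 1** — `<path>` quadratic bezier, stroke `#ff00ff` → cut (S841, F806). Control points (SVG): P0=(147.89,82.32), P1=(120.89,59.46), P2=(52.74,27.78); sampled at t=k/3. Machine vertices: (147.89,18.61) → (125.32,34.83) → (93.60,53.01) → (52.74,73.15). Open path.

**Shape 2** — `<polyline>` open polyline, stroke `#000000` → engrave (S226, F2951). Machine vertices: (71.76,63.21) → (59.96,21.62) → (17.10,52.62). Open path.

**Shape 3** — `<path>` regular polygon, stroke `#ff00ff` → cut (S841, F806). Machine vertices: (35.97,29.28) → (26.51,25.84) → (28.27,35.75) → (35.97,29.28). Closed: final G1 returns to the first vertex.

**Shape 4** — `<polygon>` regular polygon, stroke `#ff00ff` → cut (S841, F806). Machine vertices: (37.55,40.37) → (53.14,62.74) → (75.51,47.15) → (59.92,24.78) → (37.55,40.37). Closed: final G1 returns to the first vertex.

**Shape 5** — `<path>` cubic bezier, stroke `#000000` → engrave (S226, F2951). Control points (SVG): P0=(127.85,80.28), P1=(149.77,63.65), P2=(48.63,69.93), P3=(62.01,63.22); sampled at t=k/3. Machine vertices: (127.85,20.65) → (117.55,30.97) → (78.00,34.00) → (62.01,37.71). Open path.

(bCNC post)
(Date: synthetic)
G21
G90
G0 X147.89 Y18.61
M3 S841
G01 X125.32 Y34.83 F806
G01 X93.60 Y53.01
G01 X52.74 Y73.15
G0 X71.76 Y63.21
M3 S226
G01 X59.96 Y21.62 F2951
G01 X17.10 Y52.62
G0 X35.97 Y29.28
M3 S841
G01 X26.51 Y25.84 F806
G01 X28.27 Y35.75
G01 X35.97 Y29.28
G0 X37.55 Y40.37
M3 S841
G01 X53.14 Y62.74 F806
G01 X75.51 Y47.15
G01 X59.92 Y24.78
G01 X37.55 Y40.37
G0 X127.85 Y20.65
M3 S226
G01 X117.55 Y30.97 F2951
G01 X78.00 Y34.00
G01 X62.01 Y37.71
M5
G0 X0.00 Y0.00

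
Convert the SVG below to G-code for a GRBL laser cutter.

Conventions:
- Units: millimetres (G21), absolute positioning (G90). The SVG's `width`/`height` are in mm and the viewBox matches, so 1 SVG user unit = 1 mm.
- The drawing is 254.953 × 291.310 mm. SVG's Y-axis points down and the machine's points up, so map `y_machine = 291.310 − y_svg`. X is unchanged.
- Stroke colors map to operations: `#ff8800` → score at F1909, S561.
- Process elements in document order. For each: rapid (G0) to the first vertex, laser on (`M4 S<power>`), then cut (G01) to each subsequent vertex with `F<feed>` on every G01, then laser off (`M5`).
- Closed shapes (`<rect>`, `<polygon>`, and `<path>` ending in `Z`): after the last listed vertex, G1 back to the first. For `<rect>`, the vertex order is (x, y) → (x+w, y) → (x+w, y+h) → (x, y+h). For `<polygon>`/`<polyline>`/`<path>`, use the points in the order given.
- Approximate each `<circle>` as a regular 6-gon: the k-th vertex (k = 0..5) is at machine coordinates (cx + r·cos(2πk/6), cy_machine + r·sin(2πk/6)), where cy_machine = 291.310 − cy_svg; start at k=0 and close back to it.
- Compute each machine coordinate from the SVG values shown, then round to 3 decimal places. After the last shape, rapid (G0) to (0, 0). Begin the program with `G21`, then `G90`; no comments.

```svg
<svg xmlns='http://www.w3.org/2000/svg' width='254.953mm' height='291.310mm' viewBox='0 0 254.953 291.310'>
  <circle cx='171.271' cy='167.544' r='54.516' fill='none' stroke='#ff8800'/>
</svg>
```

1 u = 1 mm; y_m = 291.310 − y.

[1] `<circle>` circle, #ff8800→score S561 F1909: (225.787,123.766) → (198.529,170.978) → (144.013,170.978) → (116.755,123.766) → (144.013,76.554) → (198.529,76.554) → (225.787,123.766) (closed)

G21
G90
G0 X225.787 Y123.766
M4 S561
G01 X198.529 Y170.978 F1909
G01 X144.013 Y170.978 F1909
G01 X116.755 Y123.766 F1909
G01 X144.013 Y76.554 F1909
G01 X198.529 Y76.554 F1909
G01 X225.787 Y123.766 F1909
M5
G0 X0.000 Y0.000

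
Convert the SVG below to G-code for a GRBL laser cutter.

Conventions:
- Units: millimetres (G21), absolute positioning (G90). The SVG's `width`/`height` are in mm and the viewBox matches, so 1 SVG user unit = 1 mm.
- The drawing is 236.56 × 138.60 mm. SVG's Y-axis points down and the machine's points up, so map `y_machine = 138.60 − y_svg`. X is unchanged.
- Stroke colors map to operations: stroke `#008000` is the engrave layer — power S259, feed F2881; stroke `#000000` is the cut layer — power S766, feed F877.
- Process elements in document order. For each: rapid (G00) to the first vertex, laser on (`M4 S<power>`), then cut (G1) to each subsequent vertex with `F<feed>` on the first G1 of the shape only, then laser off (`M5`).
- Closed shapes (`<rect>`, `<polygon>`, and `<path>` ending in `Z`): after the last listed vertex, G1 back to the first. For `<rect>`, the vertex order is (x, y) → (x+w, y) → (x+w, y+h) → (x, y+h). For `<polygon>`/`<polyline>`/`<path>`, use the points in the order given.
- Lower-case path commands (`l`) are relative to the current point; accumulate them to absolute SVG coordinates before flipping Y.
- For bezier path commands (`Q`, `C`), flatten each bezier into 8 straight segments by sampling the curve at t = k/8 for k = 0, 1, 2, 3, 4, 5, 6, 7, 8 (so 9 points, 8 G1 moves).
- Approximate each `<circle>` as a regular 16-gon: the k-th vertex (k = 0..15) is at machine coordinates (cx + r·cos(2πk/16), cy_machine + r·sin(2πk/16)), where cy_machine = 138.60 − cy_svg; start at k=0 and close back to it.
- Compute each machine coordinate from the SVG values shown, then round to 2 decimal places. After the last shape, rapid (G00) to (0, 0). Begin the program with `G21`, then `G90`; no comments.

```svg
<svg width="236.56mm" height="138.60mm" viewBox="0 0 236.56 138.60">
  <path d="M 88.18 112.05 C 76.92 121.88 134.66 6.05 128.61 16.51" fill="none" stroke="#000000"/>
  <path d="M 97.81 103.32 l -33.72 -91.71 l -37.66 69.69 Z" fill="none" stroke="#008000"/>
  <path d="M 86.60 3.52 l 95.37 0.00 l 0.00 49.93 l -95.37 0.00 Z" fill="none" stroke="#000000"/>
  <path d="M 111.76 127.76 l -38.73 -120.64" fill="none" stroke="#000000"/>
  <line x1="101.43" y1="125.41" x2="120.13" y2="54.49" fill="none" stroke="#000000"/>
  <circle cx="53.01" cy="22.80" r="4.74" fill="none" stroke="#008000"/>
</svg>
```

G21
G90
G00 X88.18 Y26.55
M4 S766
G1 X86.93 Y28.26 F877
G1 X90.60 Y38.80
G1 X97.62 Y55.22
G1 X106.44 Y74.56
G1 X115.51 Y93.87
G1 X123.26 Y110.19
G1 X128.15 Y120.58
G1 X128.61 Y122.09
M5
G00 X97.81 Y35.28
M4 S259
G1 X64.09 Y126.99 F2881
G1 X26.43 Y57.30
G1 X97.81 Y35.28
M5
G00 X86.60 Y135.08
M4 S766
G1 X181.97 Y135.08 F877
G1 X181.97 Y85.15
G1 X86.60 Y85.15
G1 X86.60 Y135.08
M5
G00 X111.76 Y10.84
M4 S766
G1 X73.03 Y131.48 F877
M5
G00 X101.43 Y13.19
M4 S766
G1 X120.13 Y84.11 F877
M5
G00 X57.75 Y115.80
M4 S259
G1 X57.39 Y117.61 F2881
G1 X56.36 Y119.15
G1 X54.82 Y120.18
G1 X53.01 Y120.54
G1 X51.20 Y120.18
G1 X49.66 Y119.15
G1 X48.63 Y117.61
G1 X48.27 Y115.80
G1 X48.63 Y113.99
G1 X49.66 Y112.45
G1 X51.20 Y111.42
G1 X53.01 Y111.06
G1 X54.82 Y111.42
G1 X56.36 Y112.45
G1 X57.39 Y113.99
G1 X57.75 Y115.80
M5
G00 X0.00 Y0.00

Since the viewBox matches the mm dimensions, user units are millimetres directly. The only transform is the Y-flip y_m = 138.60 − y_svg.

Shape 1 is a cubic bezier drawn with `<path>`. Its stroke #000000 means cut at S766, F877. After flipping Y the toolpath is (88.18,26.55) → (86.93,28.26) → (90.60,38.80) → (97.62,55.22) → (106.44,74.56) → (115.51,93.87) → (123.26,110.19) → (128.15,120.58) → (128.61,122.09).

Shape 2 is a closed polygon drawn with `<path>`. Its stroke #008000 means engrave at S259, F2881. After flipping Y the toolpath is (97.81,35.28) → (64.09,126.99) → (26.43,57.30) → (97.81,35.28), returning to the start.

Shape 3 is a rectangle drawn with `<path>`. Its stroke #000000 means cut at S766, F877. After flipping Y the toolpath is (86.60,135.08) → (181.97,135.08) → (181.97,85.15) → (86.60,85.15) → (86.60,135.08), returning to the start.

Shape 4 is a line segment drawn with `<path>`. Its stroke #000000 means cut at S766, F877. After flipping Y the toolpath is (111.76,10.84) → (73.03,131.48).

Shape 5 is a line segment drawn with `<line>`. Its stroke #000000 means cut at S766, F877. After flipping Y the toolpath is (101.43,13.19) → (120.13,84.11).

Shape 6 is a circle drawn with `<circle>`. Its stroke #008000 means engrave at S259, F2881. After flipping Y the toolpath is (57.75,115.80) → (57.39,117.61) → (56.36,119.15) → (54.82,120.18) → (53.01,120.54) → (51.20,120.18) → (49.66,119.15) → (48.63,117.61) → (48.27,115.80) → (48.63,113.99) → (49.66,112.45) → (51.20,111.42) → (53.01,111.06) → (54.82,111.42) → (56.36,112.45) → (57.39,113.99) → (57.75,115.80), returning to the start.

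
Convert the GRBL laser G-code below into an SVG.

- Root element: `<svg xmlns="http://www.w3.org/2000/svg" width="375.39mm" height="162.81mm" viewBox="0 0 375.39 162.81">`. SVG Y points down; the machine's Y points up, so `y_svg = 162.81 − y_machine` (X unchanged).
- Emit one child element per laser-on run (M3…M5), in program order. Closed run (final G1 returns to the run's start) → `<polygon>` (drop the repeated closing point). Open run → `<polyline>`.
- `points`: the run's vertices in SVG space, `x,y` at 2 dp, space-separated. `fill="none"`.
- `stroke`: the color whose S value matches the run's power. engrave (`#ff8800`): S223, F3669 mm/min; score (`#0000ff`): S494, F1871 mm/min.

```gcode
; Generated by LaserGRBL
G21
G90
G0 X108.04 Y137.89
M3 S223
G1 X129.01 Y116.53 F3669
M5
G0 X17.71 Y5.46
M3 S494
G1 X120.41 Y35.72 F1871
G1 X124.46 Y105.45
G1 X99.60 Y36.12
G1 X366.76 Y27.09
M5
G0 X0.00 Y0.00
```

Machine Y-up, SVG Y-down with viewBox height 162.81, so y_svg = 162.81 − y_machine; X carries over.

Run 1: the run's S223 means `#ff8800` (engrave). The run is open, so emit a `<polyline>` with points (Y-flipped): 108.04,24.92 129.01,46.28.

Run 2: power S494 maps to stroke `#0000ff` (score). The run is open, so emit a `<polyline>` with points (Y-flipped): 17.71,157.35 120.41,127.09 124.46,57.36 99.60,126.69 366.76,135.72.

<svg xmlns="http://www.w3.org/2000/svg" width="375.39mm" height="162.81mm" viewBox="0 0 375.39 162.81">
  <polyline points="108.04,24.92 129.01,46.28" fill="none" stroke="#ff8800"/>
  <polyline points="17.71,157.35 120.41,127.09 124.46,57.36 99.60,126.69 366.76,135.72" fill="none" stroke="#0000ff"/>
</svg>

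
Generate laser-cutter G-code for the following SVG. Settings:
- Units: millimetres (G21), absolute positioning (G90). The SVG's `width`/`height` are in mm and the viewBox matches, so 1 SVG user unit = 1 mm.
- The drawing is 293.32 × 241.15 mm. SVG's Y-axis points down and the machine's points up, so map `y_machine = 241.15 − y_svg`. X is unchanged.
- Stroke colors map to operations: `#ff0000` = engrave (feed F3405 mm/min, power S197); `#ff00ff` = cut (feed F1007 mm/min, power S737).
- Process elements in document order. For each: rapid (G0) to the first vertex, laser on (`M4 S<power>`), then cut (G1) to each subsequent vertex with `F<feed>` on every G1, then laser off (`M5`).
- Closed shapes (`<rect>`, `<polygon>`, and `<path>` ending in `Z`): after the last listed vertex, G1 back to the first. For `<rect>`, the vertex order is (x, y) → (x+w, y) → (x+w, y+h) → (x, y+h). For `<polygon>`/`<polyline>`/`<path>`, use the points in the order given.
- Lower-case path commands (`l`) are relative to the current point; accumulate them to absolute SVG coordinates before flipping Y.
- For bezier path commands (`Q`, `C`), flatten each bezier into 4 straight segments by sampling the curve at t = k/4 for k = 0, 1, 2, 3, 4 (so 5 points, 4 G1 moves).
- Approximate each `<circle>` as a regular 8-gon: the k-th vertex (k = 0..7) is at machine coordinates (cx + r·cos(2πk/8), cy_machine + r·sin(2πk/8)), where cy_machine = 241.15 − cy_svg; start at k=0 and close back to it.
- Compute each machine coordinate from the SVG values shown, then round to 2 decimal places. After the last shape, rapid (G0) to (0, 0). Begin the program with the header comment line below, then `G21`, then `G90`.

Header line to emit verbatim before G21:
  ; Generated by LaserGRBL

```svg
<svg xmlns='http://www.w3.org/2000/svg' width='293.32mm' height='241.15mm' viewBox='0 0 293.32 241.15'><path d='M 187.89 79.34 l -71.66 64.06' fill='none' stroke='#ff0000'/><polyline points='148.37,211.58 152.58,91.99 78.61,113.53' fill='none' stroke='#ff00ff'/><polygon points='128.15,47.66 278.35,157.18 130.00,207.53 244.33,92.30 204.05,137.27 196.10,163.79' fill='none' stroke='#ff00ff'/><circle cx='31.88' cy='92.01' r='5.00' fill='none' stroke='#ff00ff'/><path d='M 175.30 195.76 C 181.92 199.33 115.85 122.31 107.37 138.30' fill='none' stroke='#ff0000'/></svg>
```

; Generated by LaserGRBL
G21
G90
G0 X187.89 Y161.81
M4 S197
G1 X116.23 Y97.75 F3405
M5
G0 X148.37 Y29.57
M4 S737
G1 X152.58 Y149.16 F1007
G1 X78.61 Y127.62 F1007
M5
G0 X128.15 Y193.49
M4 S737
G1 X278.35 Y83.97 F1007
G1 X130.00 Y33.62 F1007
G1 X244.33 Y148.85 F1007
G1 X204.05 Y103.88 F1007
G1 X196.10 Y77.36 F1007
G1 X128.15 Y193.49 F1007
M5
G0 X36.88 Y149.14
M4 S737
G1 X35.42 Y152.68 F1007
G1 X31.88 Y154.14 F1007
G1 X28.34 Y152.68 F1007
G1 X26.88 Y149.14 F1007
G1 X28.34 Y145.60 F1007
G1 X31.88 Y144.14 F1007
G1 X35.42 Y145.60 F1007
G1 X36.88 Y149.14 F1007
M5
G0 X175.30 Y45.39
M4 S197
G1 X168.67 Y55.11 F3405
G1 X147.00 Y78.78 F3405
G1 X122.49 Y100.12 F3405
G1 X107.37 Y102.85 F3405
M5
G0 X0.00 Y0.00

viewBox `0 0 293.32 241.15` with mm width/height → 1 unit = 1 mm. Flip: y_m = 241.15 − y_svg.

**Shape 1** — `<path>` line segment, stroke `#ff0000` → engrave (S197, F3405). Machine vertices: (187.89,161.81) → (116.23,97.75). Open path.

**Shape 2** — `<polyline>` open polyline, stroke `#ff00ff` → cut (S737, F1007). Machine vertices: (148.37,29.57) → (152.58,149.16) → (78.61,127.62). Open path.

**Shape 3** — `<polygon>` closed polygon, stroke `#ff00ff` → cut (S737, F1007). Machine vertices: (128.15,193.49) → (278.35,83.97) → (130.00,33.62) → (244.33,148.85) → (204.05,103.88) → (196.10,77.36) → (128.15,193.49). Closed: final G1 returns to the first vertex.

**Shape 4** — `<circle>` circle, stroke `#ff00ff` → cut (S737, F1007). Machine vertices: (36.88,149.14) → (35.42,152.68) → (31.88,154.14) → (28.34,152.68) → (26.88,149.14) → (28.34,145.60) → (31.88,144.14) → (35.42,145.60) → (36.88,149.14). Closed: final G1 returns to the first vertex.

**Shape 5** — `<path>` cubic bezier, stroke `#ff0000` → engrave (S197, F3405). Control points (SVG): P0=(175.30,195.76), P1=(181.92,199.33), P2=(115.85,122.31), P3=(107.37,138.30); sampled at t=k/4. Machine vertices: (175.30,45.39) → (168.67,55.11) → (147.00,78.78) → (122.49,100.12) → (107.37,102.85). Open path.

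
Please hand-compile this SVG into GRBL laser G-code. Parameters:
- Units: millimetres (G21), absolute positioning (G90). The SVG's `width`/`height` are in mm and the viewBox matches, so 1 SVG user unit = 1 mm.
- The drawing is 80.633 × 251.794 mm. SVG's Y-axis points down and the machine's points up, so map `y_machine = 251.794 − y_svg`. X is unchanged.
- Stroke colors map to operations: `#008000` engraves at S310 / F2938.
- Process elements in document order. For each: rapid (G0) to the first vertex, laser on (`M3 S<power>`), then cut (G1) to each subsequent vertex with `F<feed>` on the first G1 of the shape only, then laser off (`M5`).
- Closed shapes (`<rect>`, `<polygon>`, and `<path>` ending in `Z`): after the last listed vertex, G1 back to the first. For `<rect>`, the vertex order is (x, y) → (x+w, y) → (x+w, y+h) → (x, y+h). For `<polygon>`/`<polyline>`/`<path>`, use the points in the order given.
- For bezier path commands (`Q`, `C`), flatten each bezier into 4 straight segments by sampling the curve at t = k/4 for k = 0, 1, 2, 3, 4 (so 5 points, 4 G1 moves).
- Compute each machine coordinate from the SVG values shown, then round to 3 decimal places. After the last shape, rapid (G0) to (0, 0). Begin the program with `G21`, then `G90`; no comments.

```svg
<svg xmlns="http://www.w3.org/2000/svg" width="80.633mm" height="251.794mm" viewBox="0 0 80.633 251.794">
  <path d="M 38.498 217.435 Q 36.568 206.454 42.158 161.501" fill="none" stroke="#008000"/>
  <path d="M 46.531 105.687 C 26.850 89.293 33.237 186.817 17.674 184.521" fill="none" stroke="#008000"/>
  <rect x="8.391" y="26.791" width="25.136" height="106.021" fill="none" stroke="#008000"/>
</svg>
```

Since the viewBox matches the mm dimensions, user units are millimetres directly. The only transform is the Y-flip y_m = 251.794 − y_svg.

Shape 1 is a quadratic bezier drawn with `<path>`. Its stroke #008000 means engrave at S310, F2938. After flipping Y the toolpath is (38.498,34.359) → (38.003,41.973) → (38.448,53.833) → (39.833,69.940) → (42.158,90.293).

Shape 2 is a cubic bezier drawn with `<path>`. Its stroke #008000 means engrave at S310, F2938. After flipping Y the toolpath is (46.531,146.107) → (35.908,140.383) → (30.558,111.977) → (25.981,80.928) → (17.674,67.273).

Shape 3 is a rectangle drawn with `<rect>`. Its stroke #008000 means engrave at S310, F2938. After flipping Y the toolpath is (8.391,225.003) → (33.527,225.003) → (33.527,118.982) → (8.391,118.982) → (8.391,225.003), returning to the start.

G21
G90
G0 X38.498 Y34.359
M3 S310
G1 X38.003 Y41.973 F2938
G1 X38.448 Y53.833
G1 X39.833 Y69.940
G1 X42.158 Y90.293
M5
G0 X46.531 Y146.107
M3 S310
G1 X35.908 Y140.383 F2938
G1 X30.558 Y111.977
G1 X25.981 Y80.928
G1 X17.674 Y67.273
M5
G0 X8.391 Y225.003
M3 S310
G1 X33.527 Y225.003 F2938
G1 X33.527 Y118.982
G1 X8.391 Y118.982
G1 X8.391 Y225.003
M5
G0 X0.000 Y0.000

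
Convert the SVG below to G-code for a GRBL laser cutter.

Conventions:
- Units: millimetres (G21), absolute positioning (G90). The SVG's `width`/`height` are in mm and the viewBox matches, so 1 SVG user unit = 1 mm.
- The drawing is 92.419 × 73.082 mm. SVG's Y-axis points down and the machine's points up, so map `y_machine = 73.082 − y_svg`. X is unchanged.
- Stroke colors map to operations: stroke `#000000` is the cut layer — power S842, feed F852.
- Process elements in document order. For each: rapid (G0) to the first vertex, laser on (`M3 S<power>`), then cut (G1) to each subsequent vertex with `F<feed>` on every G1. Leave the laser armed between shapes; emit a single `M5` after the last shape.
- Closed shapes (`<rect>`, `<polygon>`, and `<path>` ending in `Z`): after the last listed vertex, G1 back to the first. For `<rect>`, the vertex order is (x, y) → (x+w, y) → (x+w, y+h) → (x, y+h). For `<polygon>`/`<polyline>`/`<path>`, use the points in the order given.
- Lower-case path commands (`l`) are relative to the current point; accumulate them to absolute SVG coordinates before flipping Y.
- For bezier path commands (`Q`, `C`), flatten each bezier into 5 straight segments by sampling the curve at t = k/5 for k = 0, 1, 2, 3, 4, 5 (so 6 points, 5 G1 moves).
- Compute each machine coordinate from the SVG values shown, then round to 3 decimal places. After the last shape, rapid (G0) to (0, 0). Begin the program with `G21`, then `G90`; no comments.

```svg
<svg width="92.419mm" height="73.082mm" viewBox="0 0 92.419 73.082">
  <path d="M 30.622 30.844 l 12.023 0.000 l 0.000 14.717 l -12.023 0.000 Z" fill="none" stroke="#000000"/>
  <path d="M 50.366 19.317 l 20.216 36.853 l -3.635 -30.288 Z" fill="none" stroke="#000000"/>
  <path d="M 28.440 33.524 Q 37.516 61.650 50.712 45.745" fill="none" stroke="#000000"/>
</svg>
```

G21
G90
G0 X30.622 Y42.238
M3 S842
G1 X42.645 Y42.238 F852
G1 X42.645 Y27.521 F852
G1 X30.622 Y27.521 F852
G1 X30.622 Y42.238 F852
G0 X50.366 Y53.765
M3 S842
G1 X70.582 Y16.912 F852
G1 X66.947 Y47.200 F852
G1 X50.366 Y53.765 F852
G0 X28.440 Y39.558
M3 S842
G1 X32.235 Y30.069 F852
G1 X36.360 Y24.102 F852
G1 X40.814 Y21.658 F852
G1 X45.598 Y22.736 F852
G1 X50.712 Y27.337 F852
M5
G0 X0.000 Y0.000

viewBox `0 0 92.419 73.082` with mm width/height → 1 unit = 1 mm. Flip: y_m = 73.082 − y_svg.

**Shape 1** — `<path>` rectangle, stroke `#000000` → cut (S842, F852). Machine vertices: (30.622,42.238) → (42.645,42.238) → (42.645,27.521) → (30.622,27.521) → (30.622,42.238). Closed: final G1 returns to the first vertex.

**Shape 2** — `<path>` closed polygon, stroke `#000000` → cut (S842, F852). Machine vertices: (50.366,53.765) → (70.582,16.912) → (66.947,47.200) → (50.366,53.765). Closed: final G1 returns to the first vertex.

**Shape 3** — `<path>` quadratic bezier, stroke `#000000` → cut (S842, F852). Control points (SVG): P0=(28.440,33.524), P1=(37.516,61.650), P2=(50.712,45.745); sampled at t=k/5. Machine vertices: (28.440,39.558) → (32.235,30.069) → (36.360,24.102) → (40.814,21.658) → (45.598,22.736) → (50.712,27.337). Open path.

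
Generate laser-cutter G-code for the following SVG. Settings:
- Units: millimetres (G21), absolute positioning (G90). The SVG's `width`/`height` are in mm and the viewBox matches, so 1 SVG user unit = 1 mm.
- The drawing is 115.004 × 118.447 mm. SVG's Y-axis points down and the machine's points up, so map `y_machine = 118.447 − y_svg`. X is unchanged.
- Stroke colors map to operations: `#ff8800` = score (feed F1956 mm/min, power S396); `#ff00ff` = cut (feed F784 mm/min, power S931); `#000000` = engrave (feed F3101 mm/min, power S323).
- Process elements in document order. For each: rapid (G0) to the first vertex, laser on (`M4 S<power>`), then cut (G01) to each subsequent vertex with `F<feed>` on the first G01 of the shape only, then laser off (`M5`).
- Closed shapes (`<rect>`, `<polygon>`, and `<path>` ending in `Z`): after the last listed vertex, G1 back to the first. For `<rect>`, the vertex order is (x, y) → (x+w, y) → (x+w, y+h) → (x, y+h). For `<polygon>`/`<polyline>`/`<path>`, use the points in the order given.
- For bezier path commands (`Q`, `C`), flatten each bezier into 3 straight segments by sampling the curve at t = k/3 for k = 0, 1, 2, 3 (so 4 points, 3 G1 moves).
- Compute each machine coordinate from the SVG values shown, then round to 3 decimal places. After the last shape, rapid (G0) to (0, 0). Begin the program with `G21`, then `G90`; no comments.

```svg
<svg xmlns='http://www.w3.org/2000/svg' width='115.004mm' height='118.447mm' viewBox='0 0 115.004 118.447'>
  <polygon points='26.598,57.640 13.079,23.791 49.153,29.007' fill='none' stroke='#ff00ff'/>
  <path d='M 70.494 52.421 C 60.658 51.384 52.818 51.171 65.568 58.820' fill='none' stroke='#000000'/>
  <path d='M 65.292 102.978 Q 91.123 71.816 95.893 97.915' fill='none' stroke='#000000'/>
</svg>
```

G21
G90
G0 X26.598 Y60.807
M4 S931
G01 X13.079 Y94.656 F784
G01 X49.153 Y89.440
G01 X26.598 Y60.807
M5
G0 X70.494 Y66.026
M4 S323
G01 X62.012 Y66.528 F3101
G01 X58.993 Y64.916
G01 X65.568 Y59.627
M5
G0 X65.292 Y15.469
M4 S323
G01 X80.173 Y29.881 F3101
G01 X90.373 Y31.569
G01 X95.893 Y20.532
M5
G0 X0.000 Y0.000

1 u = 1 mm; y_m = 118.447 − y.

[1] `<polygon>` regular polygon, #ff00ff→cut S931 F784: (26.598,60.807) → (13.079,94.656) → (49.153,89.440) → (26.598,60.807) (closed)

[2] `<path>` cubic bezier, #000000→engrave S323 F3101: (70.494,66.026) → (62.012,66.528) → (58.993,64.916) → (65.568,59.627)

[3] `<path>` quadratic bezier, #000000→engrave S323 F3101: (65.292,15.469) → (80.173,29.881) → (90.373,31.569) → (95.893,20.532)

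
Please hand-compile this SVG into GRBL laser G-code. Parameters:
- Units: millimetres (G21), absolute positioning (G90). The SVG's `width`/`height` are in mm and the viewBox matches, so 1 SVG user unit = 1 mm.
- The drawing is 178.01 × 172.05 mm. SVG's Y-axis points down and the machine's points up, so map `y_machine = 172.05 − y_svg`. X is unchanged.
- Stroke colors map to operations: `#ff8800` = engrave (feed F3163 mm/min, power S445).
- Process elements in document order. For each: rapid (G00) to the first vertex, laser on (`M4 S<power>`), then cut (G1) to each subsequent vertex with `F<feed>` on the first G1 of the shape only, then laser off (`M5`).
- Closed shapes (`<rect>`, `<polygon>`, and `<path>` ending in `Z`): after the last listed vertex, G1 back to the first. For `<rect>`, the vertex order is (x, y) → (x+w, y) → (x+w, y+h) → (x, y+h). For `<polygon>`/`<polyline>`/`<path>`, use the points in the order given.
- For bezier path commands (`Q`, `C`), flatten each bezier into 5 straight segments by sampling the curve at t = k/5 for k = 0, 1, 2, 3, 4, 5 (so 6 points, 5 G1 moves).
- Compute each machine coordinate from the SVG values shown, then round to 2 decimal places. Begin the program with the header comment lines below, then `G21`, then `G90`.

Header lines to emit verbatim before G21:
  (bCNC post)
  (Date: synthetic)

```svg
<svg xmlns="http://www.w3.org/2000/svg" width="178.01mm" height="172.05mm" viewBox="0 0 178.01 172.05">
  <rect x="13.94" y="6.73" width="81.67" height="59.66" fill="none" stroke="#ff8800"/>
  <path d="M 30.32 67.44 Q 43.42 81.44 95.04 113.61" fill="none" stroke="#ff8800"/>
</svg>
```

Since the viewBox matches the mm dimensions, user units are millimetres directly. The only transform is the Y-flip y_m = 172.05 − y_svg.

Shape 1 is a rectangle drawn with `<rect>`. Its stroke #ff8800 means engrave at S445, F3163. After flipping Y the toolpath is (13.94,165.32) → (95.61,165.32) → (95.61,105.66) → (13.94,105.66) → (13.94,165.32), returning to the start.

Shape 2 is a quadratic bezier drawn with `<path>`. Its stroke #ff8800 means engrave at S445, F3163. After flipping Y the toolpath is (30.32,104.61) → (37.10,98.28) → (46.96,90.50) → (59.91,81.27) → (75.93,70.58) → (95.04,58.44).

(bCNC post)
(Date: synthetic)
G21
G90
G00 X13.94 Y165.32
M4 S445
G1 X95.61 Y165.32 F3163
G1 X95.61 Y105.66
G1 X13.94 Y105.66
G1 X13.94 Y165.32
M5
G00 X30.32 Y104.61
M4 S445
G1 X37.10 Y98.28 F3163
G1 X46.96 Y90.50
G1 X59.91 Y81.27
G1 X75.93 Y70.58
G1 X95.04 Y58.44
M5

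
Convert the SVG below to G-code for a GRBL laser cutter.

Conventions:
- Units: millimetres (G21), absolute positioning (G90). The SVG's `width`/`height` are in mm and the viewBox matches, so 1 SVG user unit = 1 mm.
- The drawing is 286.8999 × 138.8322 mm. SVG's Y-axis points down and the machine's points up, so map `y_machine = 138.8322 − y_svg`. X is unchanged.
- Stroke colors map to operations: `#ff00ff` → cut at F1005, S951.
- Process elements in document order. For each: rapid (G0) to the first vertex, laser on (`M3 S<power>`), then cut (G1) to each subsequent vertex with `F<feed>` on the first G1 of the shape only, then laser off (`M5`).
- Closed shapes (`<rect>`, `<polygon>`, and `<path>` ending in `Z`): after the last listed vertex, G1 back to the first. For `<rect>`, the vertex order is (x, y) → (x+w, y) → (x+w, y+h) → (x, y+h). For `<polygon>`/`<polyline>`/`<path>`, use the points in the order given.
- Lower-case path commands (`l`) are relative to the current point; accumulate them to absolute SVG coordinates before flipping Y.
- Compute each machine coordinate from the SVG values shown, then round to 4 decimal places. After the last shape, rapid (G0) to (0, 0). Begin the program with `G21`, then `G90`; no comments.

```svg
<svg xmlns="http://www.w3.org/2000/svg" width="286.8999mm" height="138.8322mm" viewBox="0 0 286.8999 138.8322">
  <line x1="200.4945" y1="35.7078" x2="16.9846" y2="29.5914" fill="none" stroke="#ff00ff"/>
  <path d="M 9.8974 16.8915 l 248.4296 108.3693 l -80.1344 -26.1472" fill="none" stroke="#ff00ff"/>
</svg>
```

1 u = 1 mm; y_m = 138.8322 − y.

[1] `<line>` line segment, #ff00ff→cut S951 F1005: (200.4945,103.1244) → (16.9846,109.2408)

[2] `<path>` open polyline, #ff00ff→cut S951 F1005: (9.8974,121.9407) → (258.3270,13.5714) → (178.1926,39.7186)

G21
G90
G0 X200.4945 Y103.1244
M3 S951
G1 X16.9846 Y109.2408 F1005
M5
G0 X9.8974 Y121.9407
M3 S951
G1 X258.3270 Y13.5714 F1005
G1 X178.1926 Y39.7186
M5
G0 X0.0000 Y0.0000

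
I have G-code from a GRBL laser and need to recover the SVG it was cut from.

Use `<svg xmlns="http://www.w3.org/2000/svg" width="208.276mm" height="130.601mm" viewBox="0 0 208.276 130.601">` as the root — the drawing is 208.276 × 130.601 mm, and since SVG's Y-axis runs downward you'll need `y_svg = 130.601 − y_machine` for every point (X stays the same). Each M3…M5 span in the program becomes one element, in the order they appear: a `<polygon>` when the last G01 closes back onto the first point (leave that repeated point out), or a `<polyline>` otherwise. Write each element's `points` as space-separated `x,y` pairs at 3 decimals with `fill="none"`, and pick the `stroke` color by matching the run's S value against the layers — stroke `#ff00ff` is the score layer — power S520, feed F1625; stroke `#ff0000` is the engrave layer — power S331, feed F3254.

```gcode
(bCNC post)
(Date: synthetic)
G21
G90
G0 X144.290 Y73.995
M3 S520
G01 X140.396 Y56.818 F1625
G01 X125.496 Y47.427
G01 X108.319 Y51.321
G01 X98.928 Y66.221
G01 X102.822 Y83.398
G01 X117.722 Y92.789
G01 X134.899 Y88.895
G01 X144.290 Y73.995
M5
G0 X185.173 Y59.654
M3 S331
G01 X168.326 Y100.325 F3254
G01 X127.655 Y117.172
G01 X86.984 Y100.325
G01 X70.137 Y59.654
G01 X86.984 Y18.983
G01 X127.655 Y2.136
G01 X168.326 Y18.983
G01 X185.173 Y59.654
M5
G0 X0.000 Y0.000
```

y_svg = 130.601 − y_m.

[1] S520→`#ff00ff` (score); closed run; points: 144.290,56.606 140.396,73.783 125.496,83.174 108.319,79.280 98.928,64.380 102.822,47.203 117.722,37.812 134.899,41.706

[2] S331→`#ff0000` (engrave); closed run; points: 185.173,70.947 168.326,30.276 127.655,13.429 86.984,30.276 70.137,70.947 86.984,111.618 127.655,128.465 168.326,111.618

<svg xmlns="http://www.w3.org/2000/svg" width="208.276mm" height="130.601mm" viewBox="0 0 208.276 130.601">
  <polygon points="144.290,56.606 140.396,73.783 125.496,83.174 108.319,79.280 98.928,64.380 102.822,47.203 117.722,37.812 134.899,41.706" fill="none" stroke="#ff00ff"/>
  <polygon points="185.173,70.947 168.326,30.276 127.655,13.429 86.984,30.276 70.137,70.947 86.984,111.618 127.655,128.465 168.326,111.618" fill="none" stroke="#ff0000"/>
</svg>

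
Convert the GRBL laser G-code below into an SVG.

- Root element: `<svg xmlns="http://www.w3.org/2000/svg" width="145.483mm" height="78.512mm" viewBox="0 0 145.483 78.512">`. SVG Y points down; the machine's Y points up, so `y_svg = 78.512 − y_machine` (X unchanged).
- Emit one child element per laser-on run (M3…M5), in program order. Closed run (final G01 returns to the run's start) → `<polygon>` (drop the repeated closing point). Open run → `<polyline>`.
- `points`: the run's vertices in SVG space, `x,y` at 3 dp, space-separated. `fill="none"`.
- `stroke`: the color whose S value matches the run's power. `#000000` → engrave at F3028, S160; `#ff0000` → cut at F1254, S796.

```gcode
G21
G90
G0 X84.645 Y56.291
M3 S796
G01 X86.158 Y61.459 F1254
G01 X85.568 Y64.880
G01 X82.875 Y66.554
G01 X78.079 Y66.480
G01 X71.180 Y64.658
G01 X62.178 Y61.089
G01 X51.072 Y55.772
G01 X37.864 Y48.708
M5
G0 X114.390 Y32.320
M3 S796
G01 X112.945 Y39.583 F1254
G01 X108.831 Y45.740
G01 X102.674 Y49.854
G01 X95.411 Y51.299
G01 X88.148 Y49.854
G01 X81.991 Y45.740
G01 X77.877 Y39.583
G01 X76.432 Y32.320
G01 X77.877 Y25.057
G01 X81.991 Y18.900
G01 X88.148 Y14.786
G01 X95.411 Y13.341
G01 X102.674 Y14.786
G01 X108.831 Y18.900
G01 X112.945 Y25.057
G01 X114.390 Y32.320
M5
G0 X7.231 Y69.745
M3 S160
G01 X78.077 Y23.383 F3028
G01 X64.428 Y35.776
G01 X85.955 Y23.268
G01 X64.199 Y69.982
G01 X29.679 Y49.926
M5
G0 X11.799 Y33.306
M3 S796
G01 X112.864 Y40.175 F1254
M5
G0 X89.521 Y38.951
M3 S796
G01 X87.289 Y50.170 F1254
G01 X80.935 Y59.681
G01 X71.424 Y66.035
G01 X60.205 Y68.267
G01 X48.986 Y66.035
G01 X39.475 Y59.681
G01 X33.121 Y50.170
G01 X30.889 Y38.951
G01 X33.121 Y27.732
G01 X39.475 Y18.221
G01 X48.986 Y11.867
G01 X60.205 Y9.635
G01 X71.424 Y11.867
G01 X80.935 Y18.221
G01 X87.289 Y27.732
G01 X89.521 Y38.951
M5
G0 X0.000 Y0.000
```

<svg xmlns="http://www.w3.org/2000/svg" width="145.483mm" height="78.512mm" viewBox="0 0 145.483 78.512">
  <polyline points="84.645,22.221 86.158,17.053 85.568,13.632 82.875,11.958 78.079,12.032 71.180,13.854 62.178,17.423 51.072,22.740 37.864,29.804" fill="none" stroke="#ff0000"/>
  <polygon points="114.390,46.192 112.945,38.929 108.831,32.772 102.674,28.658 95.411,27.213 88.148,28.658 81.991,32.772 77.877,38.929 76.432,46.192 77.877,53.455 81.991,59.612 88.148,63.726 95.411,65.171 102.674,63.726 108.831,59.612 112.945,53.455" fill="none" stroke="#ff0000"/>
  <polyline points="7.231,8.767 78.077,55.129 64.428,42.736 85.955,55.244 64.199,8.530 29.679,28.586" fill="none" stroke="#000000"/>
  <polyline points="11.799,45.206 112.864,38.337" fill="none" stroke="#ff0000"/>
  <polygon points="89.521,39.561 87.289,28.342 80.935,18.831 71.424,12.477 60.205,10.245 48.986,12.477 39.475,18.831 33.121,28.342 30.889,39.561 33.121,50.780 39.475,60.291 48.986,66.645 60.205,68.877 71.424,66.645 80.935,60.291 87.289,50.780" fill="none" stroke="#ff0000"/>
</svg>

y_svg = 78.512 − y_m.

[1] S796→`#ff0000` (cut); open run; points: 84.645,22.221 86.158,17.053 85.568,13.632 82.875,11.958 78.079,12.032 71.180,13.854 62.178,17.423 51.072,22.740 37.864,29.804

[2] S796→`#ff0000` (cut); closed run; points: 114.390,46.192 112.945,38.929 108.831,32.772 102.674,28.658 95.411,27.213 88.148,28.658 81.991,32.772 77.877,38.929 76.432,46.192 77.877,53.455 81.991,59.612 88.148,63.726 95.411,65.171 102.674,63.726 108.831,59.612 112.945,53.455

[3] S160→`#000000` (engrave); open run; points: 7.231,8.767 78.077,55.129 64.428,42.736 85.955,55.244 64.199,8.530 29.679,28.586

[4] S796→`#ff0000` (cut); open run; points: 11.799,45.206 112.864,38.337

[5] S796→`#ff0000` (cut); closed run; points: 89.521,39.561 87.289,28.342 80.935,18.831 71.424,12.477 60.205,10.245 48.986,12.477 39.475,18.831 33.121,28.342 30.889,39.561 33.121,50.780 39.475,60.291 48.986,66.645 60.205,68.877 71.424,66.645 80.935,60.291 87.289,50.780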